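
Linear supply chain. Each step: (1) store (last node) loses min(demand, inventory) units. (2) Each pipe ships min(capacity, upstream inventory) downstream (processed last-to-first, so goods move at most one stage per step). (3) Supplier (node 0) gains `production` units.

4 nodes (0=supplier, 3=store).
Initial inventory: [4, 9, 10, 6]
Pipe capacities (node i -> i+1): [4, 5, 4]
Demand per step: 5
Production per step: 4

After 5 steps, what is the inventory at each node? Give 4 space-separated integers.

Step 1: demand=5,sold=5 ship[2->3]=4 ship[1->2]=5 ship[0->1]=4 prod=4 -> inv=[4 8 11 5]
Step 2: demand=5,sold=5 ship[2->3]=4 ship[1->2]=5 ship[0->1]=4 prod=4 -> inv=[4 7 12 4]
Step 3: demand=5,sold=4 ship[2->3]=4 ship[1->2]=5 ship[0->1]=4 prod=4 -> inv=[4 6 13 4]
Step 4: demand=5,sold=4 ship[2->3]=4 ship[1->2]=5 ship[0->1]=4 prod=4 -> inv=[4 5 14 4]
Step 5: demand=5,sold=4 ship[2->3]=4 ship[1->2]=5 ship[0->1]=4 prod=4 -> inv=[4 4 15 4]

4 4 15 4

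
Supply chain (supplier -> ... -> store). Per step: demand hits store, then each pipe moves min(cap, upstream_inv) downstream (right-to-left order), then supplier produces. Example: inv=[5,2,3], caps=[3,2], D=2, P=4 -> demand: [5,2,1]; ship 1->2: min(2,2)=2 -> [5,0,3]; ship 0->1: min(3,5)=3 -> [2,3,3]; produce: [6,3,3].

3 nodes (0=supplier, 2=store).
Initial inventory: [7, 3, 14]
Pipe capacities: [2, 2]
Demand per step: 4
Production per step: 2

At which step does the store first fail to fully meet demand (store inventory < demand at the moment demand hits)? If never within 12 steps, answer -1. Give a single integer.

Step 1: demand=4,sold=4 ship[1->2]=2 ship[0->1]=2 prod=2 -> [7 3 12]
Step 2: demand=4,sold=4 ship[1->2]=2 ship[0->1]=2 prod=2 -> [7 3 10]
Step 3: demand=4,sold=4 ship[1->2]=2 ship[0->1]=2 prod=2 -> [7 3 8]
Step 4: demand=4,sold=4 ship[1->2]=2 ship[0->1]=2 prod=2 -> [7 3 6]
Step 5: demand=4,sold=4 ship[1->2]=2 ship[0->1]=2 prod=2 -> [7 3 4]
Step 6: demand=4,sold=4 ship[1->2]=2 ship[0->1]=2 prod=2 -> [7 3 2]
Step 7: demand=4,sold=2 ship[1->2]=2 ship[0->1]=2 prod=2 -> [7 3 2]
Step 8: demand=4,sold=2 ship[1->2]=2 ship[0->1]=2 prod=2 -> [7 3 2]
Step 9: demand=4,sold=2 ship[1->2]=2 ship[0->1]=2 prod=2 -> [7 3 2]
Step 10: demand=4,sold=2 ship[1->2]=2 ship[0->1]=2 prod=2 -> [7 3 2]
Step 11: demand=4,sold=2 ship[1->2]=2 ship[0->1]=2 prod=2 -> [7 3 2]
Step 12: demand=4,sold=2 ship[1->2]=2 ship[0->1]=2 prod=2 -> [7 3 2]
First stockout at step 7

7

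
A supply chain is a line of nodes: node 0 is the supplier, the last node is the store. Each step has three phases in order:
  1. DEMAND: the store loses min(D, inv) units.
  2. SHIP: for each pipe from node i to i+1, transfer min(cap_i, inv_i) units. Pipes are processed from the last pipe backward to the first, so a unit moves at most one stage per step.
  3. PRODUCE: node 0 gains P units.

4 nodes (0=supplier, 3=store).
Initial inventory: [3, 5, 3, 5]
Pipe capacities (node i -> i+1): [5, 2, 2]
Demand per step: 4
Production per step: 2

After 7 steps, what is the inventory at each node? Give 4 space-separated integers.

Step 1: demand=4,sold=4 ship[2->3]=2 ship[1->2]=2 ship[0->1]=3 prod=2 -> inv=[2 6 3 3]
Step 2: demand=4,sold=3 ship[2->3]=2 ship[1->2]=2 ship[0->1]=2 prod=2 -> inv=[2 6 3 2]
Step 3: demand=4,sold=2 ship[2->3]=2 ship[1->2]=2 ship[0->1]=2 prod=2 -> inv=[2 6 3 2]
Step 4: demand=4,sold=2 ship[2->3]=2 ship[1->2]=2 ship[0->1]=2 prod=2 -> inv=[2 6 3 2]
Step 5: demand=4,sold=2 ship[2->3]=2 ship[1->2]=2 ship[0->1]=2 prod=2 -> inv=[2 6 3 2]
Step 6: demand=4,sold=2 ship[2->3]=2 ship[1->2]=2 ship[0->1]=2 prod=2 -> inv=[2 6 3 2]
Step 7: demand=4,sold=2 ship[2->3]=2 ship[1->2]=2 ship[0->1]=2 prod=2 -> inv=[2 6 3 2]

2 6 3 2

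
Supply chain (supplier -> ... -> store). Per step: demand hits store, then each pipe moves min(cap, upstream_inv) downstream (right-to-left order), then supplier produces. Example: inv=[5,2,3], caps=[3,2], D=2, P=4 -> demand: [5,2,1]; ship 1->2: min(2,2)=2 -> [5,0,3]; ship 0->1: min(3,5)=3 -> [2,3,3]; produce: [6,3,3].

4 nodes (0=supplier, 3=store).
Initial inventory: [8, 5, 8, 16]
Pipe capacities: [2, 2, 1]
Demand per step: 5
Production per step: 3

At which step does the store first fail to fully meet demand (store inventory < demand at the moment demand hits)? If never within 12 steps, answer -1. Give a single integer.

Step 1: demand=5,sold=5 ship[2->3]=1 ship[1->2]=2 ship[0->1]=2 prod=3 -> [9 5 9 12]
Step 2: demand=5,sold=5 ship[2->3]=1 ship[1->2]=2 ship[0->1]=2 prod=3 -> [10 5 10 8]
Step 3: demand=5,sold=5 ship[2->3]=1 ship[1->2]=2 ship[0->1]=2 prod=3 -> [11 5 11 4]
Step 4: demand=5,sold=4 ship[2->3]=1 ship[1->2]=2 ship[0->1]=2 prod=3 -> [12 5 12 1]
Step 5: demand=5,sold=1 ship[2->3]=1 ship[1->2]=2 ship[0->1]=2 prod=3 -> [13 5 13 1]
Step 6: demand=5,sold=1 ship[2->3]=1 ship[1->2]=2 ship[0->1]=2 prod=3 -> [14 5 14 1]
Step 7: demand=5,sold=1 ship[2->3]=1 ship[1->2]=2 ship[0->1]=2 prod=3 -> [15 5 15 1]
Step 8: demand=5,sold=1 ship[2->3]=1 ship[1->2]=2 ship[0->1]=2 prod=3 -> [16 5 16 1]
Step 9: demand=5,sold=1 ship[2->3]=1 ship[1->2]=2 ship[0->1]=2 prod=3 -> [17 5 17 1]
Step 10: demand=5,sold=1 ship[2->3]=1 ship[1->2]=2 ship[0->1]=2 prod=3 -> [18 5 18 1]
Step 11: demand=5,sold=1 ship[2->3]=1 ship[1->2]=2 ship[0->1]=2 prod=3 -> [19 5 19 1]
Step 12: demand=5,sold=1 ship[2->3]=1 ship[1->2]=2 ship[0->1]=2 prod=3 -> [20 5 20 1]
First stockout at step 4

4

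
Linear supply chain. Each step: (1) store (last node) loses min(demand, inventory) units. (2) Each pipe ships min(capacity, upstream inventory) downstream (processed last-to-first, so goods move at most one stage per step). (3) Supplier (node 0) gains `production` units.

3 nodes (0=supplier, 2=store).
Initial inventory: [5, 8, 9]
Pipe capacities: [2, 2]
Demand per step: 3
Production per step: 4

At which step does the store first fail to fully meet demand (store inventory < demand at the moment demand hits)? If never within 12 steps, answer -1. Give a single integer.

Step 1: demand=3,sold=3 ship[1->2]=2 ship[0->1]=2 prod=4 -> [7 8 8]
Step 2: demand=3,sold=3 ship[1->2]=2 ship[0->1]=2 prod=4 -> [9 8 7]
Step 3: demand=3,sold=3 ship[1->2]=2 ship[0->1]=2 prod=4 -> [11 8 6]
Step 4: demand=3,sold=3 ship[1->2]=2 ship[0->1]=2 prod=4 -> [13 8 5]
Step 5: demand=3,sold=3 ship[1->2]=2 ship[0->1]=2 prod=4 -> [15 8 4]
Step 6: demand=3,sold=3 ship[1->2]=2 ship[0->1]=2 prod=4 -> [17 8 3]
Step 7: demand=3,sold=3 ship[1->2]=2 ship[0->1]=2 prod=4 -> [19 8 2]
Step 8: demand=3,sold=2 ship[1->2]=2 ship[0->1]=2 prod=4 -> [21 8 2]
Step 9: demand=3,sold=2 ship[1->2]=2 ship[0->1]=2 prod=4 -> [23 8 2]
Step 10: demand=3,sold=2 ship[1->2]=2 ship[0->1]=2 prod=4 -> [25 8 2]
Step 11: demand=3,sold=2 ship[1->2]=2 ship[0->1]=2 prod=4 -> [27 8 2]
Step 12: demand=3,sold=2 ship[1->2]=2 ship[0->1]=2 prod=4 -> [29 8 2]
First stockout at step 8

8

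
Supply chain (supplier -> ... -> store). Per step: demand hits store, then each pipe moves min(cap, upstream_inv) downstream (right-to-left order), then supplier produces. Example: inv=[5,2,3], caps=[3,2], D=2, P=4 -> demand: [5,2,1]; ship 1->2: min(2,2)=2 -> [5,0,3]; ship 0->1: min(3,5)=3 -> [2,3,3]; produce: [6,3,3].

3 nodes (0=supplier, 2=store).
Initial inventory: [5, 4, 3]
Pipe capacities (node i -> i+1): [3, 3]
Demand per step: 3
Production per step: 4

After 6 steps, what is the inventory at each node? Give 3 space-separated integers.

Step 1: demand=3,sold=3 ship[1->2]=3 ship[0->1]=3 prod=4 -> inv=[6 4 3]
Step 2: demand=3,sold=3 ship[1->2]=3 ship[0->1]=3 prod=4 -> inv=[7 4 3]
Step 3: demand=3,sold=3 ship[1->2]=3 ship[0->1]=3 prod=4 -> inv=[8 4 3]
Step 4: demand=3,sold=3 ship[1->2]=3 ship[0->1]=3 prod=4 -> inv=[9 4 3]
Step 5: demand=3,sold=3 ship[1->2]=3 ship[0->1]=3 prod=4 -> inv=[10 4 3]
Step 6: demand=3,sold=3 ship[1->2]=3 ship[0->1]=3 prod=4 -> inv=[11 4 3]

11 4 3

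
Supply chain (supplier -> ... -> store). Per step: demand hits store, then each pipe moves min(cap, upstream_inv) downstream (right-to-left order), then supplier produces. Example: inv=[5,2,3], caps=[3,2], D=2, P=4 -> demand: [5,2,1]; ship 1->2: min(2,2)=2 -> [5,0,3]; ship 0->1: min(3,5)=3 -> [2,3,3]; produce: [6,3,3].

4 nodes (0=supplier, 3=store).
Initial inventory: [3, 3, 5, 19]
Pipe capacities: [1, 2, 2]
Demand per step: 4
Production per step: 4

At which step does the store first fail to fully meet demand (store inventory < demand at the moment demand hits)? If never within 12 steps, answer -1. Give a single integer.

Step 1: demand=4,sold=4 ship[2->3]=2 ship[1->2]=2 ship[0->1]=1 prod=4 -> [6 2 5 17]
Step 2: demand=4,sold=4 ship[2->3]=2 ship[1->2]=2 ship[0->1]=1 prod=4 -> [9 1 5 15]
Step 3: demand=4,sold=4 ship[2->3]=2 ship[1->2]=1 ship[0->1]=1 prod=4 -> [12 1 4 13]
Step 4: demand=4,sold=4 ship[2->3]=2 ship[1->2]=1 ship[0->1]=1 prod=4 -> [15 1 3 11]
Step 5: demand=4,sold=4 ship[2->3]=2 ship[1->2]=1 ship[0->1]=1 prod=4 -> [18 1 2 9]
Step 6: demand=4,sold=4 ship[2->3]=2 ship[1->2]=1 ship[0->1]=1 prod=4 -> [21 1 1 7]
Step 7: demand=4,sold=4 ship[2->3]=1 ship[1->2]=1 ship[0->1]=1 prod=4 -> [24 1 1 4]
Step 8: demand=4,sold=4 ship[2->3]=1 ship[1->2]=1 ship[0->1]=1 prod=4 -> [27 1 1 1]
Step 9: demand=4,sold=1 ship[2->3]=1 ship[1->2]=1 ship[0->1]=1 prod=4 -> [30 1 1 1]
Step 10: demand=4,sold=1 ship[2->3]=1 ship[1->2]=1 ship[0->1]=1 prod=4 -> [33 1 1 1]
Step 11: demand=4,sold=1 ship[2->3]=1 ship[1->2]=1 ship[0->1]=1 prod=4 -> [36 1 1 1]
Step 12: demand=4,sold=1 ship[2->3]=1 ship[1->2]=1 ship[0->1]=1 prod=4 -> [39 1 1 1]
First stockout at step 9

9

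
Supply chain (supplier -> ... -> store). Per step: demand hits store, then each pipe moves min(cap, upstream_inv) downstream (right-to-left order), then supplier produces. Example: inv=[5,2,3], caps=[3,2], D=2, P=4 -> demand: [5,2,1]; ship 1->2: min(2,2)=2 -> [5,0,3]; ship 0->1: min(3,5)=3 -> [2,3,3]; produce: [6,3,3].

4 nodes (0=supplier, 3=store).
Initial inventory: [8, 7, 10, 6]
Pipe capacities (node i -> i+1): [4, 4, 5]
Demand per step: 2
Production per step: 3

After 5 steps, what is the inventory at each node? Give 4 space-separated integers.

Step 1: demand=2,sold=2 ship[2->3]=5 ship[1->2]=4 ship[0->1]=4 prod=3 -> inv=[7 7 9 9]
Step 2: demand=2,sold=2 ship[2->3]=5 ship[1->2]=4 ship[0->1]=4 prod=3 -> inv=[6 7 8 12]
Step 3: demand=2,sold=2 ship[2->3]=5 ship[1->2]=4 ship[0->1]=4 prod=3 -> inv=[5 7 7 15]
Step 4: demand=2,sold=2 ship[2->3]=5 ship[1->2]=4 ship[0->1]=4 prod=3 -> inv=[4 7 6 18]
Step 5: demand=2,sold=2 ship[2->3]=5 ship[1->2]=4 ship[0->1]=4 prod=3 -> inv=[3 7 5 21]

3 7 5 21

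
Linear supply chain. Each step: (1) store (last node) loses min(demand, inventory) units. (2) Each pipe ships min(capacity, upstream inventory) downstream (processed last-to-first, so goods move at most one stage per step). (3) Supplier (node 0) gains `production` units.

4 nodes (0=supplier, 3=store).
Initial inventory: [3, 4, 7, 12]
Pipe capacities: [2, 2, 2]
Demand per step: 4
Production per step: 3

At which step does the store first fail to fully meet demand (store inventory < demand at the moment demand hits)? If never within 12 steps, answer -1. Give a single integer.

Step 1: demand=4,sold=4 ship[2->3]=2 ship[1->2]=2 ship[0->1]=2 prod=3 -> [4 4 7 10]
Step 2: demand=4,sold=4 ship[2->3]=2 ship[1->2]=2 ship[0->1]=2 prod=3 -> [5 4 7 8]
Step 3: demand=4,sold=4 ship[2->3]=2 ship[1->2]=2 ship[0->1]=2 prod=3 -> [6 4 7 6]
Step 4: demand=4,sold=4 ship[2->3]=2 ship[1->2]=2 ship[0->1]=2 prod=3 -> [7 4 7 4]
Step 5: demand=4,sold=4 ship[2->3]=2 ship[1->2]=2 ship[0->1]=2 prod=3 -> [8 4 7 2]
Step 6: demand=4,sold=2 ship[2->3]=2 ship[1->2]=2 ship[0->1]=2 prod=3 -> [9 4 7 2]
Step 7: demand=4,sold=2 ship[2->3]=2 ship[1->2]=2 ship[0->1]=2 prod=3 -> [10 4 7 2]
Step 8: demand=4,sold=2 ship[2->3]=2 ship[1->2]=2 ship[0->1]=2 prod=3 -> [11 4 7 2]
Step 9: demand=4,sold=2 ship[2->3]=2 ship[1->2]=2 ship[0->1]=2 prod=3 -> [12 4 7 2]
Step 10: demand=4,sold=2 ship[2->3]=2 ship[1->2]=2 ship[0->1]=2 prod=3 -> [13 4 7 2]
Step 11: demand=4,sold=2 ship[2->3]=2 ship[1->2]=2 ship[0->1]=2 prod=3 -> [14 4 7 2]
Step 12: demand=4,sold=2 ship[2->3]=2 ship[1->2]=2 ship[0->1]=2 prod=3 -> [15 4 7 2]
First stockout at step 6

6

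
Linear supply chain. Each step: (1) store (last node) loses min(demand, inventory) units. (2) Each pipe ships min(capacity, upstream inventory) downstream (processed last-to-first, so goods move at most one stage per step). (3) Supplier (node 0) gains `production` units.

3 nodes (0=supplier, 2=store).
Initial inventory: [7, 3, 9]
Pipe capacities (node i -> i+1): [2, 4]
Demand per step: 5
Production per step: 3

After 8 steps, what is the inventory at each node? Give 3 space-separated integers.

Step 1: demand=5,sold=5 ship[1->2]=3 ship[0->1]=2 prod=3 -> inv=[8 2 7]
Step 2: demand=5,sold=5 ship[1->2]=2 ship[0->1]=2 prod=3 -> inv=[9 2 4]
Step 3: demand=5,sold=4 ship[1->2]=2 ship[0->1]=2 prod=3 -> inv=[10 2 2]
Step 4: demand=5,sold=2 ship[1->2]=2 ship[0->1]=2 prod=3 -> inv=[11 2 2]
Step 5: demand=5,sold=2 ship[1->2]=2 ship[0->1]=2 prod=3 -> inv=[12 2 2]
Step 6: demand=5,sold=2 ship[1->2]=2 ship[0->1]=2 prod=3 -> inv=[13 2 2]
Step 7: demand=5,sold=2 ship[1->2]=2 ship[0->1]=2 prod=3 -> inv=[14 2 2]
Step 8: demand=5,sold=2 ship[1->2]=2 ship[0->1]=2 prod=3 -> inv=[15 2 2]

15 2 2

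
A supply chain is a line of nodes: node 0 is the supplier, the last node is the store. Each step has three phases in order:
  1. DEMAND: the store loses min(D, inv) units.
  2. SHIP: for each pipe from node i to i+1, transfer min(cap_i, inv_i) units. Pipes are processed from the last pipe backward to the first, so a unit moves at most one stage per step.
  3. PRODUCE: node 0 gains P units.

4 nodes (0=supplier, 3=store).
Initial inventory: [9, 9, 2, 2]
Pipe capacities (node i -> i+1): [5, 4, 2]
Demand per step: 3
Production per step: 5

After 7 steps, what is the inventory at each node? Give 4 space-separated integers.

Step 1: demand=3,sold=2 ship[2->3]=2 ship[1->2]=4 ship[0->1]=5 prod=5 -> inv=[9 10 4 2]
Step 2: demand=3,sold=2 ship[2->3]=2 ship[1->2]=4 ship[0->1]=5 prod=5 -> inv=[9 11 6 2]
Step 3: demand=3,sold=2 ship[2->3]=2 ship[1->2]=4 ship[0->1]=5 prod=5 -> inv=[9 12 8 2]
Step 4: demand=3,sold=2 ship[2->3]=2 ship[1->2]=4 ship[0->1]=5 prod=5 -> inv=[9 13 10 2]
Step 5: demand=3,sold=2 ship[2->3]=2 ship[1->2]=4 ship[0->1]=5 prod=5 -> inv=[9 14 12 2]
Step 6: demand=3,sold=2 ship[2->3]=2 ship[1->2]=4 ship[0->1]=5 prod=5 -> inv=[9 15 14 2]
Step 7: demand=3,sold=2 ship[2->3]=2 ship[1->2]=4 ship[0->1]=5 prod=5 -> inv=[9 16 16 2]

9 16 16 2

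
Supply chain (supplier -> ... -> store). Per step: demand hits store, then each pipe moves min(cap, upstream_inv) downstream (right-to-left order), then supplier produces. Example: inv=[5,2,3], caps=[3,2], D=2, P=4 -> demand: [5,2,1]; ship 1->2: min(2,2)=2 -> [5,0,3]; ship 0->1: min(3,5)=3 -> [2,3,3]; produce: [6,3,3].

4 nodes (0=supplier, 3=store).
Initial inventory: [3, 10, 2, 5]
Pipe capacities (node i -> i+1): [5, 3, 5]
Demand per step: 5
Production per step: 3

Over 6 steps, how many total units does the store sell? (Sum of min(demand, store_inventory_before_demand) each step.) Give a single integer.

Answer: 19

Derivation:
Step 1: sold=5 (running total=5) -> [3 10 3 2]
Step 2: sold=2 (running total=7) -> [3 10 3 3]
Step 3: sold=3 (running total=10) -> [3 10 3 3]
Step 4: sold=3 (running total=13) -> [3 10 3 3]
Step 5: sold=3 (running total=16) -> [3 10 3 3]
Step 6: sold=3 (running total=19) -> [3 10 3 3]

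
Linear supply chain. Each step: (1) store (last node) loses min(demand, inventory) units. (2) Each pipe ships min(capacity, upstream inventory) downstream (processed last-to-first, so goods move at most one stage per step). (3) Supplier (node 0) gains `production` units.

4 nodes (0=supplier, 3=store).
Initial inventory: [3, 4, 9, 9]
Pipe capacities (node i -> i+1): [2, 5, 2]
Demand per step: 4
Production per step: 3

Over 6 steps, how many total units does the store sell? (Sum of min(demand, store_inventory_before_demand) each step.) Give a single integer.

Step 1: sold=4 (running total=4) -> [4 2 11 7]
Step 2: sold=4 (running total=8) -> [5 2 11 5]
Step 3: sold=4 (running total=12) -> [6 2 11 3]
Step 4: sold=3 (running total=15) -> [7 2 11 2]
Step 5: sold=2 (running total=17) -> [8 2 11 2]
Step 6: sold=2 (running total=19) -> [9 2 11 2]

Answer: 19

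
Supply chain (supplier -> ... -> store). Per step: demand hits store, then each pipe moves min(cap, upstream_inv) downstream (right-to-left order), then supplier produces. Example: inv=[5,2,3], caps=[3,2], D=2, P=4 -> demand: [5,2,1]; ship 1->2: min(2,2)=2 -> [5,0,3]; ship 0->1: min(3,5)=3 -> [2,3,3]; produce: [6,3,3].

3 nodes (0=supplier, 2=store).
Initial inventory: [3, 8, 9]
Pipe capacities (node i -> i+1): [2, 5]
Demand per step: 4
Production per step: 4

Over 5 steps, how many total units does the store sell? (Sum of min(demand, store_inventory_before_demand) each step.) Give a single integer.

Answer: 20

Derivation:
Step 1: sold=4 (running total=4) -> [5 5 10]
Step 2: sold=4 (running total=8) -> [7 2 11]
Step 3: sold=4 (running total=12) -> [9 2 9]
Step 4: sold=4 (running total=16) -> [11 2 7]
Step 5: sold=4 (running total=20) -> [13 2 5]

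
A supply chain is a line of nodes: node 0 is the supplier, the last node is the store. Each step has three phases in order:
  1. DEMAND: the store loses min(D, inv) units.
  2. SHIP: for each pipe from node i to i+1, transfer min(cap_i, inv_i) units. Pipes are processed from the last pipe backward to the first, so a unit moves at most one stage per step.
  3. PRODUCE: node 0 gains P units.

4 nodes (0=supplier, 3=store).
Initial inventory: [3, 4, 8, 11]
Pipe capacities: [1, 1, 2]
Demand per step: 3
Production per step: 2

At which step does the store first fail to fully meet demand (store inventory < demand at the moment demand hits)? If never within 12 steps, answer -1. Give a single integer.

Step 1: demand=3,sold=3 ship[2->3]=2 ship[1->2]=1 ship[0->1]=1 prod=2 -> [4 4 7 10]
Step 2: demand=3,sold=3 ship[2->3]=2 ship[1->2]=1 ship[0->1]=1 prod=2 -> [5 4 6 9]
Step 3: demand=3,sold=3 ship[2->3]=2 ship[1->2]=1 ship[0->1]=1 prod=2 -> [6 4 5 8]
Step 4: demand=3,sold=3 ship[2->3]=2 ship[1->2]=1 ship[0->1]=1 prod=2 -> [7 4 4 7]
Step 5: demand=3,sold=3 ship[2->3]=2 ship[1->2]=1 ship[0->1]=1 prod=2 -> [8 4 3 6]
Step 6: demand=3,sold=3 ship[2->3]=2 ship[1->2]=1 ship[0->1]=1 prod=2 -> [9 4 2 5]
Step 7: demand=3,sold=3 ship[2->3]=2 ship[1->2]=1 ship[0->1]=1 prod=2 -> [10 4 1 4]
Step 8: demand=3,sold=3 ship[2->3]=1 ship[1->2]=1 ship[0->1]=1 prod=2 -> [11 4 1 2]
Step 9: demand=3,sold=2 ship[2->3]=1 ship[1->2]=1 ship[0->1]=1 prod=2 -> [12 4 1 1]
Step 10: demand=3,sold=1 ship[2->3]=1 ship[1->2]=1 ship[0->1]=1 prod=2 -> [13 4 1 1]
Step 11: demand=3,sold=1 ship[2->3]=1 ship[1->2]=1 ship[0->1]=1 prod=2 -> [14 4 1 1]
Step 12: demand=3,sold=1 ship[2->3]=1 ship[1->2]=1 ship[0->1]=1 prod=2 -> [15 4 1 1]
First stockout at step 9

9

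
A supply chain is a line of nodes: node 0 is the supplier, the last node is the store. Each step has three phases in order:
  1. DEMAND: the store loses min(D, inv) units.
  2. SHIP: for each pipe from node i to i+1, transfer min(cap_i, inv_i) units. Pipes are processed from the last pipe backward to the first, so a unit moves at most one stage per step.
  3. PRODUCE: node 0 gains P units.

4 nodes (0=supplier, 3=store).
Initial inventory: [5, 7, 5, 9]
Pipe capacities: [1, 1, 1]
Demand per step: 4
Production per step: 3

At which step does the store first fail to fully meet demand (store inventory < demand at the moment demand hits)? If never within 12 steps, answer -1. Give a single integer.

Step 1: demand=4,sold=4 ship[2->3]=1 ship[1->2]=1 ship[0->1]=1 prod=3 -> [7 7 5 6]
Step 2: demand=4,sold=4 ship[2->3]=1 ship[1->2]=1 ship[0->1]=1 prod=3 -> [9 7 5 3]
Step 3: demand=4,sold=3 ship[2->3]=1 ship[1->2]=1 ship[0->1]=1 prod=3 -> [11 7 5 1]
Step 4: demand=4,sold=1 ship[2->3]=1 ship[1->2]=1 ship[0->1]=1 prod=3 -> [13 7 5 1]
Step 5: demand=4,sold=1 ship[2->3]=1 ship[1->2]=1 ship[0->1]=1 prod=3 -> [15 7 5 1]
Step 6: demand=4,sold=1 ship[2->3]=1 ship[1->2]=1 ship[0->1]=1 prod=3 -> [17 7 5 1]
Step 7: demand=4,sold=1 ship[2->3]=1 ship[1->2]=1 ship[0->1]=1 prod=3 -> [19 7 5 1]
Step 8: demand=4,sold=1 ship[2->3]=1 ship[1->2]=1 ship[0->1]=1 prod=3 -> [21 7 5 1]
Step 9: demand=4,sold=1 ship[2->3]=1 ship[1->2]=1 ship[0->1]=1 prod=3 -> [23 7 5 1]
Step 10: demand=4,sold=1 ship[2->3]=1 ship[1->2]=1 ship[0->1]=1 prod=3 -> [25 7 5 1]
Step 11: demand=4,sold=1 ship[2->3]=1 ship[1->2]=1 ship[0->1]=1 prod=3 -> [27 7 5 1]
Step 12: demand=4,sold=1 ship[2->3]=1 ship[1->2]=1 ship[0->1]=1 prod=3 -> [29 7 5 1]
First stockout at step 3

3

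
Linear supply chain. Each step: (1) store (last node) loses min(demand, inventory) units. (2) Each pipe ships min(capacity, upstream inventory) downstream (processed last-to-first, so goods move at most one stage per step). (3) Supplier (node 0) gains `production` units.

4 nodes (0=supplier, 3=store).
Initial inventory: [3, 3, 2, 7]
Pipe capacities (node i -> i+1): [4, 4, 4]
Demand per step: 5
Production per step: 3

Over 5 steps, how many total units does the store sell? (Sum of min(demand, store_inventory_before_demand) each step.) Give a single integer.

Answer: 18

Derivation:
Step 1: sold=5 (running total=5) -> [3 3 3 4]
Step 2: sold=4 (running total=9) -> [3 3 3 3]
Step 3: sold=3 (running total=12) -> [3 3 3 3]
Step 4: sold=3 (running total=15) -> [3 3 3 3]
Step 5: sold=3 (running total=18) -> [3 3 3 3]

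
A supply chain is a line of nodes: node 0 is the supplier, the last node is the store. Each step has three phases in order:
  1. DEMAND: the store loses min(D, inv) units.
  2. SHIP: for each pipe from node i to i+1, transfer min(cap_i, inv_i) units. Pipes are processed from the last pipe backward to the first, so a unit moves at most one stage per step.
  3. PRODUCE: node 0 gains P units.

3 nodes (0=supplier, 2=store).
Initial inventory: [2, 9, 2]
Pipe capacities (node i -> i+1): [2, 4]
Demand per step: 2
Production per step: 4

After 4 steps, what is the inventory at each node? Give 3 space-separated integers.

Step 1: demand=2,sold=2 ship[1->2]=4 ship[0->1]=2 prod=4 -> inv=[4 7 4]
Step 2: demand=2,sold=2 ship[1->2]=4 ship[0->1]=2 prod=4 -> inv=[6 5 6]
Step 3: demand=2,sold=2 ship[1->2]=4 ship[0->1]=2 prod=4 -> inv=[8 3 8]
Step 4: demand=2,sold=2 ship[1->2]=3 ship[0->1]=2 prod=4 -> inv=[10 2 9]

10 2 9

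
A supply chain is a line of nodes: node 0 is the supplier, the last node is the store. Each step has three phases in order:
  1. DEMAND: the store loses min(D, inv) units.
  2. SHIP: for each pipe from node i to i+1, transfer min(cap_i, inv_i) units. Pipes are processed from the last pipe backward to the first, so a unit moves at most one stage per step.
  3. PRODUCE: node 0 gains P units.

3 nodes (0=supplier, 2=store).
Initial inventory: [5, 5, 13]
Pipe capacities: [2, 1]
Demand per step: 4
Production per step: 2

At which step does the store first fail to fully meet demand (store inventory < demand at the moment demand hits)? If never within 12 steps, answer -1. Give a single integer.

Step 1: demand=4,sold=4 ship[1->2]=1 ship[0->1]=2 prod=2 -> [5 6 10]
Step 2: demand=4,sold=4 ship[1->2]=1 ship[0->1]=2 prod=2 -> [5 7 7]
Step 3: demand=4,sold=4 ship[1->2]=1 ship[0->1]=2 prod=2 -> [5 8 4]
Step 4: demand=4,sold=4 ship[1->2]=1 ship[0->1]=2 prod=2 -> [5 9 1]
Step 5: demand=4,sold=1 ship[1->2]=1 ship[0->1]=2 prod=2 -> [5 10 1]
Step 6: demand=4,sold=1 ship[1->2]=1 ship[0->1]=2 prod=2 -> [5 11 1]
Step 7: demand=4,sold=1 ship[1->2]=1 ship[0->1]=2 prod=2 -> [5 12 1]
Step 8: demand=4,sold=1 ship[1->2]=1 ship[0->1]=2 prod=2 -> [5 13 1]
Step 9: demand=4,sold=1 ship[1->2]=1 ship[0->1]=2 prod=2 -> [5 14 1]
Step 10: demand=4,sold=1 ship[1->2]=1 ship[0->1]=2 prod=2 -> [5 15 1]
Step 11: demand=4,sold=1 ship[1->2]=1 ship[0->1]=2 prod=2 -> [5 16 1]
Step 12: demand=4,sold=1 ship[1->2]=1 ship[0->1]=2 prod=2 -> [5 17 1]
First stockout at step 5

5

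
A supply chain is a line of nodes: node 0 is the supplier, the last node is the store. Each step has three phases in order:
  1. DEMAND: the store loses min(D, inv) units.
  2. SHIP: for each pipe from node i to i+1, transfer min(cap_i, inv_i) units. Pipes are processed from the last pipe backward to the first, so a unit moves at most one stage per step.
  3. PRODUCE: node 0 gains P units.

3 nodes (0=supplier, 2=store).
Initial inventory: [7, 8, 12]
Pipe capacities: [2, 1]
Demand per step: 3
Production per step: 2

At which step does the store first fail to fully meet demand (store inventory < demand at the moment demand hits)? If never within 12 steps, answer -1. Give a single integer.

Step 1: demand=3,sold=3 ship[1->2]=1 ship[0->1]=2 prod=2 -> [7 9 10]
Step 2: demand=3,sold=3 ship[1->2]=1 ship[0->1]=2 prod=2 -> [7 10 8]
Step 3: demand=3,sold=3 ship[1->2]=1 ship[0->1]=2 prod=2 -> [7 11 6]
Step 4: demand=3,sold=3 ship[1->2]=1 ship[0->1]=2 prod=2 -> [7 12 4]
Step 5: demand=3,sold=3 ship[1->2]=1 ship[0->1]=2 prod=2 -> [7 13 2]
Step 6: demand=3,sold=2 ship[1->2]=1 ship[0->1]=2 prod=2 -> [7 14 1]
Step 7: demand=3,sold=1 ship[1->2]=1 ship[0->1]=2 prod=2 -> [7 15 1]
Step 8: demand=3,sold=1 ship[1->2]=1 ship[0->1]=2 prod=2 -> [7 16 1]
Step 9: demand=3,sold=1 ship[1->2]=1 ship[0->1]=2 prod=2 -> [7 17 1]
Step 10: demand=3,sold=1 ship[1->2]=1 ship[0->1]=2 prod=2 -> [7 18 1]
Step 11: demand=3,sold=1 ship[1->2]=1 ship[0->1]=2 prod=2 -> [7 19 1]
Step 12: demand=3,sold=1 ship[1->2]=1 ship[0->1]=2 prod=2 -> [7 20 1]
First stockout at step 6

6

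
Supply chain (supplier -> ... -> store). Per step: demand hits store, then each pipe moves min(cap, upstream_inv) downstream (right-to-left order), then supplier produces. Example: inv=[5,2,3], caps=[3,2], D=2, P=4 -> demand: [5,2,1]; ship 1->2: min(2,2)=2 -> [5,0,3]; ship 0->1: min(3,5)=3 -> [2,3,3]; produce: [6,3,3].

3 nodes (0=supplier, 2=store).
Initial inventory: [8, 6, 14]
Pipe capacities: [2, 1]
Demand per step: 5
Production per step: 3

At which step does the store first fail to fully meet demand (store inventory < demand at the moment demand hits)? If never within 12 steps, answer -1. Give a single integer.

Step 1: demand=5,sold=5 ship[1->2]=1 ship[0->1]=2 prod=3 -> [9 7 10]
Step 2: demand=5,sold=5 ship[1->2]=1 ship[0->1]=2 prod=3 -> [10 8 6]
Step 3: demand=5,sold=5 ship[1->2]=1 ship[0->1]=2 prod=3 -> [11 9 2]
Step 4: demand=5,sold=2 ship[1->2]=1 ship[0->1]=2 prod=3 -> [12 10 1]
Step 5: demand=5,sold=1 ship[1->2]=1 ship[0->1]=2 prod=3 -> [13 11 1]
Step 6: demand=5,sold=1 ship[1->2]=1 ship[0->1]=2 prod=3 -> [14 12 1]
Step 7: demand=5,sold=1 ship[1->2]=1 ship[0->1]=2 prod=3 -> [15 13 1]
Step 8: demand=5,sold=1 ship[1->2]=1 ship[0->1]=2 prod=3 -> [16 14 1]
Step 9: demand=5,sold=1 ship[1->2]=1 ship[0->1]=2 prod=3 -> [17 15 1]
Step 10: demand=5,sold=1 ship[1->2]=1 ship[0->1]=2 prod=3 -> [18 16 1]
Step 11: demand=5,sold=1 ship[1->2]=1 ship[0->1]=2 prod=3 -> [19 17 1]
Step 12: demand=5,sold=1 ship[1->2]=1 ship[0->1]=2 prod=3 -> [20 18 1]
First stockout at step 4

4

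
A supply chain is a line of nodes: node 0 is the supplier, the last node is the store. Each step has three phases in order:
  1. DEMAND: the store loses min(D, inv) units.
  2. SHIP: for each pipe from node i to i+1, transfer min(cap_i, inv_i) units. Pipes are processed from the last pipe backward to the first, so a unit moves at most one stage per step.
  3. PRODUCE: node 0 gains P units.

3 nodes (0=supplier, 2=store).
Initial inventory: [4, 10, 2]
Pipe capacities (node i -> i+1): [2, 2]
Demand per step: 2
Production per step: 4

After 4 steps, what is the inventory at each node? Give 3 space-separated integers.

Step 1: demand=2,sold=2 ship[1->2]=2 ship[0->1]=2 prod=4 -> inv=[6 10 2]
Step 2: demand=2,sold=2 ship[1->2]=2 ship[0->1]=2 prod=4 -> inv=[8 10 2]
Step 3: demand=2,sold=2 ship[1->2]=2 ship[0->1]=2 prod=4 -> inv=[10 10 2]
Step 4: demand=2,sold=2 ship[1->2]=2 ship[0->1]=2 prod=4 -> inv=[12 10 2]

12 10 2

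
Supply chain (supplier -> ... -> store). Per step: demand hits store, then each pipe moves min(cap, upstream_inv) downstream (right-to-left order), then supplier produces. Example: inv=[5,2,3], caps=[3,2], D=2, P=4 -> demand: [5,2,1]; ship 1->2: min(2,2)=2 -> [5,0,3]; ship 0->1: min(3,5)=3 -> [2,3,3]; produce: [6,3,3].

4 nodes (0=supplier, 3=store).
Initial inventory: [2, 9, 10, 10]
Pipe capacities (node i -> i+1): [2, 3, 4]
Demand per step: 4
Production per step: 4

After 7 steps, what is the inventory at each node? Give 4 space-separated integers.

Step 1: demand=4,sold=4 ship[2->3]=4 ship[1->2]=3 ship[0->1]=2 prod=4 -> inv=[4 8 9 10]
Step 2: demand=4,sold=4 ship[2->3]=4 ship[1->2]=3 ship[0->1]=2 prod=4 -> inv=[6 7 8 10]
Step 3: demand=4,sold=4 ship[2->3]=4 ship[1->2]=3 ship[0->1]=2 prod=4 -> inv=[8 6 7 10]
Step 4: demand=4,sold=4 ship[2->3]=4 ship[1->2]=3 ship[0->1]=2 prod=4 -> inv=[10 5 6 10]
Step 5: demand=4,sold=4 ship[2->3]=4 ship[1->2]=3 ship[0->1]=2 prod=4 -> inv=[12 4 5 10]
Step 6: demand=4,sold=4 ship[2->3]=4 ship[1->2]=3 ship[0->1]=2 prod=4 -> inv=[14 3 4 10]
Step 7: demand=4,sold=4 ship[2->3]=4 ship[1->2]=3 ship[0->1]=2 prod=4 -> inv=[16 2 3 10]

16 2 3 10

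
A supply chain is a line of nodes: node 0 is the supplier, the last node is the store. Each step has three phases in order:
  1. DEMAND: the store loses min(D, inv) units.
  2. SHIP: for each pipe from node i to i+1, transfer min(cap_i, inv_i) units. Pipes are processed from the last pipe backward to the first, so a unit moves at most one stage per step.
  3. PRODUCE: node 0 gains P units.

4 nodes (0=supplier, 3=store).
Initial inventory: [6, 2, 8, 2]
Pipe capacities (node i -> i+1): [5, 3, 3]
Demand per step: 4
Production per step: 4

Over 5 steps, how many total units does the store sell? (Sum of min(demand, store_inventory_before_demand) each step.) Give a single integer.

Answer: 14

Derivation:
Step 1: sold=2 (running total=2) -> [5 5 7 3]
Step 2: sold=3 (running total=5) -> [4 7 7 3]
Step 3: sold=3 (running total=8) -> [4 8 7 3]
Step 4: sold=3 (running total=11) -> [4 9 7 3]
Step 5: sold=3 (running total=14) -> [4 10 7 3]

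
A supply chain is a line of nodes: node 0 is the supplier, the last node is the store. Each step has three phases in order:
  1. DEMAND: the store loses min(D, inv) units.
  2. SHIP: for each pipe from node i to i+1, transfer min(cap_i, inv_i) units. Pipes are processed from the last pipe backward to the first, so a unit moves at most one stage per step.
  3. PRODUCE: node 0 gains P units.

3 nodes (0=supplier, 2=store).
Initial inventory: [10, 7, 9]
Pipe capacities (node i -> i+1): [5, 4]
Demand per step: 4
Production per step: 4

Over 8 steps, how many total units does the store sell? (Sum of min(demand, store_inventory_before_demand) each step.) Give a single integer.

Step 1: sold=4 (running total=4) -> [9 8 9]
Step 2: sold=4 (running total=8) -> [8 9 9]
Step 3: sold=4 (running total=12) -> [7 10 9]
Step 4: sold=4 (running total=16) -> [6 11 9]
Step 5: sold=4 (running total=20) -> [5 12 9]
Step 6: sold=4 (running total=24) -> [4 13 9]
Step 7: sold=4 (running total=28) -> [4 13 9]
Step 8: sold=4 (running total=32) -> [4 13 9]

Answer: 32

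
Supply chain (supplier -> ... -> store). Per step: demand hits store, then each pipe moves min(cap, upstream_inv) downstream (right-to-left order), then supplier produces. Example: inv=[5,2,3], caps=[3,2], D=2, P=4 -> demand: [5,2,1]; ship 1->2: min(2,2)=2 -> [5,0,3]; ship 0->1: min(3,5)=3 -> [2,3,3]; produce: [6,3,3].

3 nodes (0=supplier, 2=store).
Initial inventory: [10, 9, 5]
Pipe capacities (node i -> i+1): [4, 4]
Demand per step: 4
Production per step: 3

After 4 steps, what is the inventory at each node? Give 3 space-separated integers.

Step 1: demand=4,sold=4 ship[1->2]=4 ship[0->1]=4 prod=3 -> inv=[9 9 5]
Step 2: demand=4,sold=4 ship[1->2]=4 ship[0->1]=4 prod=3 -> inv=[8 9 5]
Step 3: demand=4,sold=4 ship[1->2]=4 ship[0->1]=4 prod=3 -> inv=[7 9 5]
Step 4: demand=4,sold=4 ship[1->2]=4 ship[0->1]=4 prod=3 -> inv=[6 9 5]

6 9 5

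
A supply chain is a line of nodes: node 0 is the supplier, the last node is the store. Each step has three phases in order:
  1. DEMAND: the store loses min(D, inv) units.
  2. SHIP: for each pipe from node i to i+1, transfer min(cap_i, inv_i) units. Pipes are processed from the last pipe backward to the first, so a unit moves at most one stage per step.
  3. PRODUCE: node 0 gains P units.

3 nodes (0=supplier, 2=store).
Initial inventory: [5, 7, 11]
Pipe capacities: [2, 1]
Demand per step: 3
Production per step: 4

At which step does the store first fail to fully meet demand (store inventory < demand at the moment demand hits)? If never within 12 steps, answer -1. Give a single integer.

Step 1: demand=3,sold=3 ship[1->2]=1 ship[0->1]=2 prod=4 -> [7 8 9]
Step 2: demand=3,sold=3 ship[1->2]=1 ship[0->1]=2 prod=4 -> [9 9 7]
Step 3: demand=3,sold=3 ship[1->2]=1 ship[0->1]=2 prod=4 -> [11 10 5]
Step 4: demand=3,sold=3 ship[1->2]=1 ship[0->1]=2 prod=4 -> [13 11 3]
Step 5: demand=3,sold=3 ship[1->2]=1 ship[0->1]=2 prod=4 -> [15 12 1]
Step 6: demand=3,sold=1 ship[1->2]=1 ship[0->1]=2 prod=4 -> [17 13 1]
Step 7: demand=3,sold=1 ship[1->2]=1 ship[0->1]=2 prod=4 -> [19 14 1]
Step 8: demand=3,sold=1 ship[1->2]=1 ship[0->1]=2 prod=4 -> [21 15 1]
Step 9: demand=3,sold=1 ship[1->2]=1 ship[0->1]=2 prod=4 -> [23 16 1]
Step 10: demand=3,sold=1 ship[1->2]=1 ship[0->1]=2 prod=4 -> [25 17 1]
Step 11: demand=3,sold=1 ship[1->2]=1 ship[0->1]=2 prod=4 -> [27 18 1]
Step 12: demand=3,sold=1 ship[1->2]=1 ship[0->1]=2 prod=4 -> [29 19 1]
First stockout at step 6

6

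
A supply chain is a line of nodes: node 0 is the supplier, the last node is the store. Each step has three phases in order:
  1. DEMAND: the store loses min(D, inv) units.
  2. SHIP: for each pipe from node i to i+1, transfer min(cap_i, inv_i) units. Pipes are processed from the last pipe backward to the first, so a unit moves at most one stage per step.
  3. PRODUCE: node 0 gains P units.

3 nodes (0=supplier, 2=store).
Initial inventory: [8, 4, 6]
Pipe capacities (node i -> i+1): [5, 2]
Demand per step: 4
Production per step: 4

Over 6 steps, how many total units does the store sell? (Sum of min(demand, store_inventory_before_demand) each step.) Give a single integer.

Answer: 16

Derivation:
Step 1: sold=4 (running total=4) -> [7 7 4]
Step 2: sold=4 (running total=8) -> [6 10 2]
Step 3: sold=2 (running total=10) -> [5 13 2]
Step 4: sold=2 (running total=12) -> [4 16 2]
Step 5: sold=2 (running total=14) -> [4 18 2]
Step 6: sold=2 (running total=16) -> [4 20 2]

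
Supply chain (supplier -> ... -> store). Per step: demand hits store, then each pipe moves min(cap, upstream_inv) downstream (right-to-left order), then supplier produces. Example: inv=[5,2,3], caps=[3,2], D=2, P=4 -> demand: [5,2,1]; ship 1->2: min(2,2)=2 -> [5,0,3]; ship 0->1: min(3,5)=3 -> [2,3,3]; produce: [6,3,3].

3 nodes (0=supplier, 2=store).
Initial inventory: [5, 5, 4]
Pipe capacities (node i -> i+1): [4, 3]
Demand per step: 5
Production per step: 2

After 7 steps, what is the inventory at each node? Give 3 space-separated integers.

Step 1: demand=5,sold=4 ship[1->2]=3 ship[0->1]=4 prod=2 -> inv=[3 6 3]
Step 2: demand=5,sold=3 ship[1->2]=3 ship[0->1]=3 prod=2 -> inv=[2 6 3]
Step 3: demand=5,sold=3 ship[1->2]=3 ship[0->1]=2 prod=2 -> inv=[2 5 3]
Step 4: demand=5,sold=3 ship[1->2]=3 ship[0->1]=2 prod=2 -> inv=[2 4 3]
Step 5: demand=5,sold=3 ship[1->2]=3 ship[0->1]=2 prod=2 -> inv=[2 3 3]
Step 6: demand=5,sold=3 ship[1->2]=3 ship[0->1]=2 prod=2 -> inv=[2 2 3]
Step 7: demand=5,sold=3 ship[1->2]=2 ship[0->1]=2 prod=2 -> inv=[2 2 2]

2 2 2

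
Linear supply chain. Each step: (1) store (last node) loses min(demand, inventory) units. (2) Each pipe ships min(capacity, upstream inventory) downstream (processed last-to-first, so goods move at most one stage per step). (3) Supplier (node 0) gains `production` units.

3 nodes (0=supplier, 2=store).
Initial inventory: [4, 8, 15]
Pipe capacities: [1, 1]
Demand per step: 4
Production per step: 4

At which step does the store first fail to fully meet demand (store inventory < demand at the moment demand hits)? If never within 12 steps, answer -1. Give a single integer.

Step 1: demand=4,sold=4 ship[1->2]=1 ship[0->1]=1 prod=4 -> [7 8 12]
Step 2: demand=4,sold=4 ship[1->2]=1 ship[0->1]=1 prod=4 -> [10 8 9]
Step 3: demand=4,sold=4 ship[1->2]=1 ship[0->1]=1 prod=4 -> [13 8 6]
Step 4: demand=4,sold=4 ship[1->2]=1 ship[0->1]=1 prod=4 -> [16 8 3]
Step 5: demand=4,sold=3 ship[1->2]=1 ship[0->1]=1 prod=4 -> [19 8 1]
Step 6: demand=4,sold=1 ship[1->2]=1 ship[0->1]=1 prod=4 -> [22 8 1]
Step 7: demand=4,sold=1 ship[1->2]=1 ship[0->1]=1 prod=4 -> [25 8 1]
Step 8: demand=4,sold=1 ship[1->2]=1 ship[0->1]=1 prod=4 -> [28 8 1]
Step 9: demand=4,sold=1 ship[1->2]=1 ship[0->1]=1 prod=4 -> [31 8 1]
Step 10: demand=4,sold=1 ship[1->2]=1 ship[0->1]=1 prod=4 -> [34 8 1]
Step 11: demand=4,sold=1 ship[1->2]=1 ship[0->1]=1 prod=4 -> [37 8 1]
Step 12: demand=4,sold=1 ship[1->2]=1 ship[0->1]=1 prod=4 -> [40 8 1]
First stockout at step 5

5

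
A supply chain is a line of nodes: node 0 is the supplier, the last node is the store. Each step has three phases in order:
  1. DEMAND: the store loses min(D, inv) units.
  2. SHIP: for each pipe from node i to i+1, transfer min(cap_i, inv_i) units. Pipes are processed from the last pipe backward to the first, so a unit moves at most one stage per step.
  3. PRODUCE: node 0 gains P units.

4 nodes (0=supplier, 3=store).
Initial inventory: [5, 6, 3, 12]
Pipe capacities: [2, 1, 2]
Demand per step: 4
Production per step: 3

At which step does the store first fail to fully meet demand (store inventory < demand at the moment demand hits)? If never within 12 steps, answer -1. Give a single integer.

Step 1: demand=4,sold=4 ship[2->3]=2 ship[1->2]=1 ship[0->1]=2 prod=3 -> [6 7 2 10]
Step 2: demand=4,sold=4 ship[2->3]=2 ship[1->2]=1 ship[0->1]=2 prod=3 -> [7 8 1 8]
Step 3: demand=4,sold=4 ship[2->3]=1 ship[1->2]=1 ship[0->1]=2 prod=3 -> [8 9 1 5]
Step 4: demand=4,sold=4 ship[2->3]=1 ship[1->2]=1 ship[0->1]=2 prod=3 -> [9 10 1 2]
Step 5: demand=4,sold=2 ship[2->3]=1 ship[1->2]=1 ship[0->1]=2 prod=3 -> [10 11 1 1]
Step 6: demand=4,sold=1 ship[2->3]=1 ship[1->2]=1 ship[0->1]=2 prod=3 -> [11 12 1 1]
Step 7: demand=4,sold=1 ship[2->3]=1 ship[1->2]=1 ship[0->1]=2 prod=3 -> [12 13 1 1]
Step 8: demand=4,sold=1 ship[2->3]=1 ship[1->2]=1 ship[0->1]=2 prod=3 -> [13 14 1 1]
Step 9: demand=4,sold=1 ship[2->3]=1 ship[1->2]=1 ship[0->1]=2 prod=3 -> [14 15 1 1]
Step 10: demand=4,sold=1 ship[2->3]=1 ship[1->2]=1 ship[0->1]=2 prod=3 -> [15 16 1 1]
Step 11: demand=4,sold=1 ship[2->3]=1 ship[1->2]=1 ship[0->1]=2 prod=3 -> [16 17 1 1]
Step 12: demand=4,sold=1 ship[2->3]=1 ship[1->2]=1 ship[0->1]=2 prod=3 -> [17 18 1 1]
First stockout at step 5

5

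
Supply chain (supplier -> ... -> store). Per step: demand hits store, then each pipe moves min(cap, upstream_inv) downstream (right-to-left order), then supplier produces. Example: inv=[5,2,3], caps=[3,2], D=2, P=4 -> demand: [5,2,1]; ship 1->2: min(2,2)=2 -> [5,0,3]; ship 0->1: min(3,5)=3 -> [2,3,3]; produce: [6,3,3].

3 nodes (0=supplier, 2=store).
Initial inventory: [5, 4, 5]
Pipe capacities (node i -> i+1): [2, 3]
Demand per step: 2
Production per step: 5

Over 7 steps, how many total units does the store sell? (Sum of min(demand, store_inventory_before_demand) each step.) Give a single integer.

Step 1: sold=2 (running total=2) -> [8 3 6]
Step 2: sold=2 (running total=4) -> [11 2 7]
Step 3: sold=2 (running total=6) -> [14 2 7]
Step 4: sold=2 (running total=8) -> [17 2 7]
Step 5: sold=2 (running total=10) -> [20 2 7]
Step 6: sold=2 (running total=12) -> [23 2 7]
Step 7: sold=2 (running total=14) -> [26 2 7]

Answer: 14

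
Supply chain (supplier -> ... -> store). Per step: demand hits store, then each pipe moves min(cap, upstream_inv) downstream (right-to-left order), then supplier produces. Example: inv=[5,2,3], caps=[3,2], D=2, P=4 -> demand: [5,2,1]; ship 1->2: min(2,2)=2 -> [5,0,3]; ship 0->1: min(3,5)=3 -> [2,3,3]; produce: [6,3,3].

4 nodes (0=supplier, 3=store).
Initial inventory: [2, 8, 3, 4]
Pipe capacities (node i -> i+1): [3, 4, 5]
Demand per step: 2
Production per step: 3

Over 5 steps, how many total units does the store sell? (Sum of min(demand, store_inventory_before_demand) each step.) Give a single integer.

Step 1: sold=2 (running total=2) -> [3 6 4 5]
Step 2: sold=2 (running total=4) -> [3 5 4 7]
Step 3: sold=2 (running total=6) -> [3 4 4 9]
Step 4: sold=2 (running total=8) -> [3 3 4 11]
Step 5: sold=2 (running total=10) -> [3 3 3 13]

Answer: 10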